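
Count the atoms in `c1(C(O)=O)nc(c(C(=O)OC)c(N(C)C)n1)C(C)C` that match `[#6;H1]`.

Check the 19 heavy atoms by environment: 2× n (aromatic, H0) → no; 4× c (aromatic, H0) → no; 2× C (H0) → no; 3× O (H0) → no; 5× C (H3) → no; 1× O (H1) → no; 1× C (H1) → match; 1× N (H0) → no.
That gives 1 matching atom.

1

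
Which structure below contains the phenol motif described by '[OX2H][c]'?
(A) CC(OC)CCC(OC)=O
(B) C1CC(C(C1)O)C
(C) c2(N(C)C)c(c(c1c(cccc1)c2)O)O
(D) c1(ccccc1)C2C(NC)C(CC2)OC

[OX2H][c] describes a hydroxyl oxygen attached to an aromatic carbon (a phenol).
(A) has a methoxy ether (-OCH3) but the oxygen has H0, not H1.
(B) has a hydroxyl group (-OH) but the -OH is on an aliphatic carbon, not an aromatic c.
(C) contains a hydroxyl group (-OH), which satisfies every atom and bond constraint.
(D) has a methoxy ether (-OCH3) but the oxygen has H0, not H1.
So the answer is (C).

C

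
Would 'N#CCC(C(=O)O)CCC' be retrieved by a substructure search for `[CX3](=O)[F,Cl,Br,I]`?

No

The pattern [CX3](=O)[F,Cl,Br,I] describes a carbonyl carbon bonded to a halogen — an acyl halide.
The closest candidate here is a carboxylic acid group (-C(=O)OH), but the carbonyl is bonded to -OH, not to a halogen. No other fragment satisfies the full query, so there is no match.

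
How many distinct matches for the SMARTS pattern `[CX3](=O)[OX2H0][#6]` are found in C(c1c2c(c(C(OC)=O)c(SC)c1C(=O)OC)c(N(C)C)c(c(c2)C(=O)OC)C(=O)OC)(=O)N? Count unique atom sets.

4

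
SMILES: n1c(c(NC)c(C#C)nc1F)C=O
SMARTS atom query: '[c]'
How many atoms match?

4

The query [c] means: lowercase c matches aromatic carbon only.
Check the 13 heavy atoms by environment: 2× n (aromatic) → no; 4× c (aromatic) → match; 1× F → no; 4× C → no; 1× O → no; 1× N → no.
That gives 4 matching atoms.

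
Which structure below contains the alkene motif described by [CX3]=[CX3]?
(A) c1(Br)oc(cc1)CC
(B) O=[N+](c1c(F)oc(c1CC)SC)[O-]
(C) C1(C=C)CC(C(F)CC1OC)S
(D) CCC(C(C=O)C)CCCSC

[CX3]=[CX3] describes a non-aromatic C=C double bond between two sp2 carbons (an alkene).
(A) has an ethyl group (-CH2CH3) but its C-C bond is a single bond between CX4 carbons, not CX3=CX3.
(B) has an ethyl group (-CH2CH3) but its C-C bond is a single bond between CX4 carbons, not CX3=CX3.
(C) contains a vinyl group (-CH=CH2), which satisfies every atom and bond constraint.
(D) has an ethyl group (-CH2CH3) but its C-C bond is a single bond between CX4 carbons, not CX3=CX3.
So the answer is (C).

C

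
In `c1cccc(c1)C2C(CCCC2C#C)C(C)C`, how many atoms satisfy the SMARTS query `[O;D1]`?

The query [O;D1] means: aliphatic oxygen bonded to exactly one heavy atom.
Check the 17 heavy atoms by environment: 4× C (D2) → no; 4× C (D3) → no; 3× C (D1) → no; 1× c (aromatic, D3) → no; 5× c (aromatic, D2) → no.
No environment satisfies the query, so 0 matching atoms.

0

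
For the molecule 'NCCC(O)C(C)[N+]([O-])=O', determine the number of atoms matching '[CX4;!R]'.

5

Check the 10 heavy atoms by environment: 5× C (X4, acyclic) → match; 1× N (X3, acyclic) → no; 1× N (charge +1, X3, acyclic) → no; 1× O (charge -1, X1, acyclic) → no; 1× O (X1, acyclic) → no; 1× O (X2, acyclic) → no.
That gives 5 matching atoms.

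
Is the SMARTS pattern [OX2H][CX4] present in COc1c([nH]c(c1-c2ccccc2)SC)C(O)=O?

No

The pattern [OX2H][CX4] describes a hydroxyl oxygen bound to an sp3 (X4) carbon — an aliphatic alcohol.
The closest candidate here is a carboxylic acid group (-C(=O)OH), but the -OH is on a CX3 carbonyl carbon, not a CX4 carbon. No other fragment satisfies the full query, so there is no match.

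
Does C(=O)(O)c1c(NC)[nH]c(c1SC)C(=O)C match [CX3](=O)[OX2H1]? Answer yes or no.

The pattern [CX3](=O)[OX2H1] describes an sp2 carbon double-bonded to O and single-bonded to an -OH oxygen — a carboxylic acid.
The molecule carries a carboxylic acid group (-C(=O)OH), whose atoms satisfy every constraint of the query, so the pattern matches.

Yes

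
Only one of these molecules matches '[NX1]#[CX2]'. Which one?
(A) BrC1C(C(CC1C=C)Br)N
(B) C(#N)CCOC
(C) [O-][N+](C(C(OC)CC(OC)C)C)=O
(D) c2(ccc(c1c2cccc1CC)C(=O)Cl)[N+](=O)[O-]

B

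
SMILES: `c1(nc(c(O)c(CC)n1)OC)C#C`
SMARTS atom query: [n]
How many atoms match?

The query [n] means: lowercase n matches aromatic nitrogen only.
Check the 13 heavy atoms by environment: 2× n (aromatic) → match; 4× c (aromatic) → no; 5× C → no; 2× O → no.
That gives 2 matching atoms.

2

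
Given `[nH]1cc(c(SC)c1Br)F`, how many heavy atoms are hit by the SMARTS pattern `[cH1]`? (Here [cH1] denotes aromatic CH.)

1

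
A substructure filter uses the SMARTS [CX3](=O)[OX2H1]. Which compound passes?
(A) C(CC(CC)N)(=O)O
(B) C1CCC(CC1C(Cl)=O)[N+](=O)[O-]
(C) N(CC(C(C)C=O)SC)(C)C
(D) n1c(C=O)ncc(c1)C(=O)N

[CX3](=O)[OX2H1] describes an sp2 carbon double-bonded to O and single-bonded to an -OH oxygen (a carboxylic acid).
(A) contains a carboxylic acid group (-C(=O)OH), which satisfies every atom and bond constraint.
(B) has an acyl chloride (-C(=O)Cl) but the carbonyl is bonded to Cl, not to an -OH oxygen.
(C) has an aldehyde (-CHO) but there is no singly-bonded oxygen on the carbonyl carbon.
(D) has an aldehyde (-CHO) but there is no singly-bonded oxygen on the carbonyl carbon.
So the answer is (A).

A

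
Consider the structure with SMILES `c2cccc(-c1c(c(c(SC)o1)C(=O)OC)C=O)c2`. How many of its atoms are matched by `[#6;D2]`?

6

Check the 19 heavy atoms by environment: 1× o (aromatic, D2) → no; 5× c (aromatic, D3) → no; 1× C (D2) → match; 2× O (D1) → no; 1× S (D2) → no; 2× C (D1) → no; 1× C (D3) → no; 1× O (D2) → no; 5× c (aromatic, D2) → match.
Summing the matching environments: 1 + 5 = 6 matching atoms.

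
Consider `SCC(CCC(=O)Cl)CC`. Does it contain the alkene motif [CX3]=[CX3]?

No

The pattern [CX3]=[CX3] describes a non-aromatic C=C double bond between two sp2 carbons — an alkene.
The closest candidate here is an ethyl group (-CH2CH3), but its C-C bond is a single bond between CX4 carbons, not CX3=CX3. No other fragment satisfies the full query, so there is no match.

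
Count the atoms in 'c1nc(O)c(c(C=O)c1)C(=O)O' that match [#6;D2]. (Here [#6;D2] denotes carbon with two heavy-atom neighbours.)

3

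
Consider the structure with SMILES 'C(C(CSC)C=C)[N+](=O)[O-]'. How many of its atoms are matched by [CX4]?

4

The query [CX4] means: C with X4: aliphatic carbon with exactly 4 total connections (bonds + H).
Check the 10 heavy atoms by environment: 4× C (X4) → match; 1× N (charge +1, X3) → no; 1× O (charge -1, X1) → no; 1× O (X1) → no; 1× S (X2) → no; 2× C (X3) → no.
That gives 4 matching atoms.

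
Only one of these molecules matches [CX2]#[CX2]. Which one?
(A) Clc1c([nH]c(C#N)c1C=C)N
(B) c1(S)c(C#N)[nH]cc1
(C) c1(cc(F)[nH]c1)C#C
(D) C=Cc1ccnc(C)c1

C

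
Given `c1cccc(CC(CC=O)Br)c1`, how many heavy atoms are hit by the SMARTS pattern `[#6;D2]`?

The query [#6;D2] means: any carbon bonded to exactly two heavy atoms.
Check the 12 heavy atoms by environment: 3× C (D2) → match; 1× C (D3) → no; 1× c (aromatic, D3) → no; 5× c (aromatic, D2) → match; 1× Br (D1) → no; 1× O (D1) → no.
Summing the matching environments: 3 + 5 = 8 matching atoms.

8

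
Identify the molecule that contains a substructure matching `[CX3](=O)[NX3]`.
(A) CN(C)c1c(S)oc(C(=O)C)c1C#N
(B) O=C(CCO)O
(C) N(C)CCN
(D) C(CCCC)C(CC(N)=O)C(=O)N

D

[CX3](=O)[NX3] describes a carbonyl carbon bonded to a trivalent nitrogen (an amide).
(A) has a nitrile (-C#N) but the nitrile N is NX1 (triple-bonded), not NX3.
(B) has a carboxylic acid group (-C(=O)OH) but the carbonyl is bonded to O, not to an NX3 nitrogen.
(C) has a primary amino group (-NH2) but the -NH2 is not attached to a carbonyl carbon.
(D) contains a primary amide (-C(=O)NH2), which satisfies every atom and bond constraint.
So the answer is (D).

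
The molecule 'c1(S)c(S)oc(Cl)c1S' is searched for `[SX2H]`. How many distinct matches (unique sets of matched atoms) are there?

3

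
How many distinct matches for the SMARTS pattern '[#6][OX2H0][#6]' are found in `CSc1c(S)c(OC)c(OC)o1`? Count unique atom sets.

2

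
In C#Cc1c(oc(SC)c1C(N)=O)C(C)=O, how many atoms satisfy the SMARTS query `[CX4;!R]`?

The query [CX4;!R] means: aliphatic carbon with four total connections, not in a ring.
Check the 15 heavy atoms by environment: 1× o (aromatic, X2, in 5-ring) → no; 4× c (aromatic, X3, in 5-ring) → no; 2× C (X3, acyclic) → no; 2× O (X1, acyclic) → no; 1× N (X3, acyclic) → no; 2× C (X4, acyclic) → match; 2× C (X2, acyclic) → no; 1× S (X2, acyclic) → no.
That gives 2 matching atoms.

2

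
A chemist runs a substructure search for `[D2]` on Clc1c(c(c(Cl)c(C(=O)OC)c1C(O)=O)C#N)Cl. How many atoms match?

2

The query [D2] means: atom with exactly two heavy-atom neighbours.
Check the 18 heavy atoms by environment: 6× c (aromatic, D3) → no; 2× C (D3) → no; 3× O (D1) → no; 1× C (D2) → match; 1× N (D1) → no; 3× Cl (D1) → no; 1× O (D2) → match; 1× C (D1) → no.
Summing the matching environments: 1 + 1 = 2 matching atoms.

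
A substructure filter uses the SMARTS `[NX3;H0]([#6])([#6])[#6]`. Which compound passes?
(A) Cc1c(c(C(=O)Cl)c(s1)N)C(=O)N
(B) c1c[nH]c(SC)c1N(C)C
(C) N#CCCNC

B

[NX3;H0]([#6])([#6])[#6] describes a trivalent nitrogen with no H, bonded to three carbons (a tertiary amine).
(A) has a primary amino group (-NH2) but the nitrogen has H2, not H0 with three carbons.
(B) contains a dimethylamino group (-N(CH3)2), which satisfies every atom and bond constraint.
(C) has an N-methylamino group (-NHCH3) but the nitrogen still has one H (H1), not H0.
So the answer is (B).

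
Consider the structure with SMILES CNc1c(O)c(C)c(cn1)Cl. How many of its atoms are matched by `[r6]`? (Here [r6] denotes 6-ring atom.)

The query [r6] means: r6 matches atoms in a six-membered ring.
Check the 11 heavy atoms by environment: 1× n (aromatic, in 6-ring) → match; 5× c (aromatic, in 6-ring) → match; 1× O (acyclic) → no; 2× C (acyclic) → no; 1× N (acyclic) → no; 1× Cl (acyclic) → no.
Summing the matching environments: 1 + 5 = 6 matching atoms.

6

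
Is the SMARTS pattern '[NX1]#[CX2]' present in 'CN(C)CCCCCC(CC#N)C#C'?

The pattern [NX1]#[CX2] describes a nitrogen triple-bonded to a two-connected carbon — a nitrile.
The molecule carries a nitrile (-C#N), whose atoms satisfy every constraint of the query, so the pattern matches.

Yes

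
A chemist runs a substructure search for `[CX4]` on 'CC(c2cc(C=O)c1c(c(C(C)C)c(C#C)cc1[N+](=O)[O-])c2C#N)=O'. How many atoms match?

The query [CX4] means: C with X4: aliphatic carbon with exactly 4 total connections (bonds + H).
Check the 25 heavy atoms by environment: 10× c (aromatic, X3) → no; 1× N (charge +1, X3) → no; 1× O (charge -1, X1) → no; 3× O (X1) → no; 3× C (X2) → no; 1× N (X1) → no; 2× C (X3) → no; 4× C (X4) → match.
That gives 4 matching atoms.

4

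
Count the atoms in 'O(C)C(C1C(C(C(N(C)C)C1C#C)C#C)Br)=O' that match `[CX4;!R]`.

3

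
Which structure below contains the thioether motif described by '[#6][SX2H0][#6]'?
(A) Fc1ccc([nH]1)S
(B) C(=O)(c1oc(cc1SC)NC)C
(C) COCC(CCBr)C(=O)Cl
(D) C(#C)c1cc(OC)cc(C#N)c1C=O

[#6][SX2H0][#6] describes an aliphatic sulfur bridging two carbons with no H on the sulfur (a thioether).
(A) has a thiol (-SH) but the sulfur has H1, not H0 bridging two carbons.
(B) contains a methylthio ether (-SCH3), which satisfies every atom and bond constraint.
(C) has a methoxy ether (-OCH3) but the bridging atom is O, not S.
(D) has a methoxy ether (-OCH3) but the bridging atom is O, not S.
So the answer is (B).

B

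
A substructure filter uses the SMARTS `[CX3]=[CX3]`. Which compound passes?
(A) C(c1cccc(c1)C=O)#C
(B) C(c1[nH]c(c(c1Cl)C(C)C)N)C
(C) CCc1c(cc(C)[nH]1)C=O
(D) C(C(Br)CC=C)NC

[CX3]=[CX3] describes a non-aromatic C=C double bond between two sp2 carbons (an alkene).
(A) has an ethynyl group (-C#CH) but the C-C bond is a triple bond, not a double bond.
(B) has an ethyl group (-CH2CH3) but its C-C bond is a single bond between CX4 carbons, not CX3=CX3.
(C) has an ethyl group (-CH2CH3) but its C-C bond is a single bond between CX4 carbons, not CX3=CX3.
(D) contains a vinyl group (-CH=CH2), which satisfies every atom and bond constraint.
So the answer is (D).

D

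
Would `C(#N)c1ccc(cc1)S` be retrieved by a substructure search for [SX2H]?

Yes

The pattern [SX2H] describes an aliphatic sulfur with two connections, one being H — a thiol.
The molecule carries a thiol (-SH), whose atoms satisfy every constraint of the query, so the pattern matches.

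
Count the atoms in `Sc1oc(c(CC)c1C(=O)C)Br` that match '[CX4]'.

The query [CX4] means: C with X4: aliphatic carbon with exactly 4 total connections (bonds + H).
Check the 12 heavy atoms by environment: 1× o (aromatic, X2) → no; 4× c (aromatic, X3) → no; 3× C (X4) → match; 1× S (X2) → no; 1× C (X3) → no; 1× O (X1) → no; 1× Br (X1) → no.
That gives 3 matching atoms.

3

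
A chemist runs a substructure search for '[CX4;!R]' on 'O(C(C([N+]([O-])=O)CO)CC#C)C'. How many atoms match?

5

Check the 12 heavy atoms by environment: 5× C (X4, acyclic) → match; 2× O (X2, acyclic) → no; 1× N (charge +1, X3, acyclic) → no; 1× O (charge -1, X1, acyclic) → no; 1× O (X1, acyclic) → no; 2× C (X2, acyclic) → no.
That gives 5 matching atoms.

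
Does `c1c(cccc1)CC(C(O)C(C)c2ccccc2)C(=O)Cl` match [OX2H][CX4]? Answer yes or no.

Yes

The pattern [OX2H][CX4] describes a hydroxyl oxygen bound to an sp3 (X4) carbon — an aliphatic alcohol.
The molecule carries a hydroxyl group (-OH), whose atoms satisfy every constraint of the query, so the pattern matches.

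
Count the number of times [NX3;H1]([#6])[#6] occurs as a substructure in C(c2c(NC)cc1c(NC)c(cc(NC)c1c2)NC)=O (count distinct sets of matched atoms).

4

[NX3;H1]([#6])[#6] is the SMARTS for a secondary amine: a trivalent nitrogen with one H, bonded to two carbons.
The molecule carries 4 separate instances of an N-methylamino group (-NHCH3) meeting every constraint; each maps to a distinct set of atoms, giving 4 matches.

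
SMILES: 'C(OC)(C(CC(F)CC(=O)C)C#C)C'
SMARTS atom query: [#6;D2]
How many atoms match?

3

Check the 14 heavy atoms by environment: 4× C (D1) → no; 4× C (D3) → no; 3× C (D2) → match; 1× O (D1) → no; 1× O (D2) → no; 1× F (D1) → no.
That gives 3 matching atoms.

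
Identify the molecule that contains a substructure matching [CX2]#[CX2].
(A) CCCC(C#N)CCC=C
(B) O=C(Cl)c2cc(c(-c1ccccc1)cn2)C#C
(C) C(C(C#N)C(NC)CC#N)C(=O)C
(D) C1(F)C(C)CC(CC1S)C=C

B

[CX2]#[CX2] describes a carbon-carbon triple bond (an alkyne).
(A) has a vinyl group (-CH=CH2) but the C=C is a double bond; both carbons are CX3, not CX2.
(B) contains an ethynyl group (-C#CH), which satisfies every atom and bond constraint.
(C) has a nitrile (-C#N) but the triple bond is C#N, not C#C.
(D) has a vinyl group (-CH=CH2) but the C=C is a double bond; both carbons are CX3, not CX2.
So the answer is (B).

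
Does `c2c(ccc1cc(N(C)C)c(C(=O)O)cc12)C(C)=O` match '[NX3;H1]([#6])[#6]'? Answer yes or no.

The pattern [NX3;H1]([#6])[#6] describes a trivalent nitrogen with one H, bonded to two carbons — a secondary amine.
The closest candidate here is a dimethylamino group (-N(CH3)2), but the nitrogen has H0, not H1. No other fragment satisfies the full query, so there is no match.

No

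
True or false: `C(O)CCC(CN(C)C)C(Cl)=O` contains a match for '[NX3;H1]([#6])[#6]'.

False

The pattern [NX3;H1]([#6])[#6] describes a trivalent nitrogen with one H, bonded to two carbons — a secondary amine.
The closest candidate here is a dimethylamino group (-N(CH3)2), but the nitrogen has H0, not H1. No other fragment satisfies the full query, so there is no match.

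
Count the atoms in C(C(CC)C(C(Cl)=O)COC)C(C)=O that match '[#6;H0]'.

2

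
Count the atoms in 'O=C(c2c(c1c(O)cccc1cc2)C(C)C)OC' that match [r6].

10

Check the 18 heavy atoms by environment: 10× c (aromatic, in 6-ring) → match; 5× C (acyclic) → no; 3× O (acyclic) → no.
That gives 10 matching atoms.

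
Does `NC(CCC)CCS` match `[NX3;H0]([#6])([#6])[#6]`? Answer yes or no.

The pattern [NX3;H0]([#6])([#6])[#6] describes a trivalent nitrogen with no H, bonded to three carbons — a tertiary amine.
The closest candidate here is a primary amino group (-NH2), but the nitrogen has H2, not H0 with three carbons. No other fragment satisfies the full query, so there is no match.

No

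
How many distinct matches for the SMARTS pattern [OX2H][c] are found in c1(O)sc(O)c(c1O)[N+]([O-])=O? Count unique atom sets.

[OX2H][c] is the SMARTS for a phenol: a hydroxyl oxygen attached to an aromatic carbon.
The molecule carries 3 separate instances of a hydroxyl group (-OH) meeting every constraint; each maps to a distinct set of atoms, giving 3 matches.

3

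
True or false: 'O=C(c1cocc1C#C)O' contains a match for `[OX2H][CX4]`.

False

The pattern [OX2H][CX4] describes a hydroxyl oxygen bound to an sp3 (X4) carbon — an aliphatic alcohol.
The closest candidate here is a carboxylic acid group (-C(=O)OH), but the -OH is on a CX3 carbonyl carbon, not a CX4 carbon. No other fragment satisfies the full query, so there is no match.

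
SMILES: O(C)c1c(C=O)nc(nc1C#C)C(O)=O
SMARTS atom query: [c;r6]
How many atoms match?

4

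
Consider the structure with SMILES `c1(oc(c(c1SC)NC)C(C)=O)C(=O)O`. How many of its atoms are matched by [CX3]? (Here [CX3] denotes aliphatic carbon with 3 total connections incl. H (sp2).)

2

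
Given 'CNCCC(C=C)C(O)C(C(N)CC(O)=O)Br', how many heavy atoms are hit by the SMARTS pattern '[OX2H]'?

2

Check the 17 heavy atoms by environment: 3× C (H2, X4) → no; 4× C (H1, X4) → no; 1× N (H2, X3) → no; 1× C (H1, X3) → no; 1× C (H2, X3) → no; 2× O (H1, X2) → match; 1× Br (H0, X1) → no; 1× C (H0, X3) → no; 1× O (H0, X1) → no; 1× N (H1, X3) → no; 1× C (H3, X4) → no.
That gives 2 matching atoms.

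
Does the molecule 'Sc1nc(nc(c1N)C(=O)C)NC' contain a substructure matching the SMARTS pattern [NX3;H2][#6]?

The pattern [NX3;H2][#6] describes a trivalent nitrogen with two H attached to carbon — a primary amine.
The molecule carries a primary amino group (-NH2), whose atoms satisfy every constraint of the query, so the pattern matches.

Yes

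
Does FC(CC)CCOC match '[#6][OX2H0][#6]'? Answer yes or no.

Yes

The pattern [#6][OX2H0][#6] describes an aliphatic oxygen bridging two carbons with no H on the oxygen — an ether.
The molecule carries a methoxy ether (-OCH3), whose atoms satisfy every constraint of the query, so the pattern matches.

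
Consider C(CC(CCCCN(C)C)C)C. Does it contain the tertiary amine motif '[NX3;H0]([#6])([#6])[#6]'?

Yes

The pattern [NX3;H0]([#6])([#6])[#6] describes a trivalent nitrogen with no H, bonded to three carbons — a tertiary amine.
The molecule carries a dimethylamino group (-N(CH3)2), whose atoms satisfy every constraint of the query, so the pattern matches.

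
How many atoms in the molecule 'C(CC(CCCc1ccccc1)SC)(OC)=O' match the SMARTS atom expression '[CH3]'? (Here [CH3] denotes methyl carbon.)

Check the 17 heavy atoms by environment: 4× C (H2) → no; 1× C (H1) → no; 1× S (H0) → no; 2× C (H3) → match; 1× C (H0) → no; 2× O (H0) → no; 1× c (aromatic, H0) → no; 5× c (aromatic, H1) → no.
That gives 2 matching atoms.

2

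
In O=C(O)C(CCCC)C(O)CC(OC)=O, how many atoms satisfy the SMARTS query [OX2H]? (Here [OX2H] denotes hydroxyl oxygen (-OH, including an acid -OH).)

2

The query [OX2H] means: aliphatic oxygen with two connections, one of which is H — an -OH oxygen.
Check the 15 heavy atoms by environment: 2× C (H3, X4) → no; 4× C (H2, X4) → no; 2× C (H1, X4) → no; 2× O (H1, X2) → match; 2× C (H0, X3) → no; 2× O (H0, X1) → no; 1× O (H0, X2) → no.
That gives 2 matching atoms.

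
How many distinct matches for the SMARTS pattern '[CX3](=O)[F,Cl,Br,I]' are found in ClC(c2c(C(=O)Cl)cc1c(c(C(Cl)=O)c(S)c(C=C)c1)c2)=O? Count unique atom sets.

3

[CX3](=O)[F,Cl,Br,I] is the SMARTS for an acyl halide: a carbonyl carbon bonded to a halogen.
The molecule carries 3 separate instances of an acyl chloride (-C(=O)Cl) meeting every constraint; each maps to a distinct set of atoms, giving 3 matches.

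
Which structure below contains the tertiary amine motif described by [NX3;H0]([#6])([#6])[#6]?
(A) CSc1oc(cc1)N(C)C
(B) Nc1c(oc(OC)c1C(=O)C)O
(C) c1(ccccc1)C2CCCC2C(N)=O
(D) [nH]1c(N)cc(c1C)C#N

[NX3;H0]([#6])([#6])[#6] describes a trivalent nitrogen with no H, bonded to three carbons (a tertiary amine).
(A) contains a dimethylamino group (-N(CH3)2), which satisfies every atom and bond constraint.
(B) has a primary amino group (-NH2) but the nitrogen has H2, not H0 with three carbons.
(C) has a primary amide (-C(=O)NH2) but the amide nitrogen has H2 and only one carbon neighbour.
(D) has a primary amino group (-NH2) but the nitrogen has H2, not H0 with three carbons.
So the answer is (A).

A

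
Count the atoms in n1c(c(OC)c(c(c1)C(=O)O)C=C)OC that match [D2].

5

The query [D2] means: atom with exactly two heavy-atom neighbours.
Check the 15 heavy atoms by environment: 1× n (aromatic, D2) → match; 4× c (aromatic, D3) → no; 1× c (aromatic, D2) → match; 1× C (D2) → match; 3× C (D1) → no; 1× C (D3) → no; 2× O (D1) → no; 2× O (D2) → match.
Summing the matching environments: 1 + 1 + 1 + 2 = 5 matching atoms.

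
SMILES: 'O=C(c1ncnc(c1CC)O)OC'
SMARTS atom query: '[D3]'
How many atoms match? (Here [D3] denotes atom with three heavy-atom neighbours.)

Check the 13 heavy atoms by environment: 2× n (aromatic, D2) → no; 1× c (aromatic, D2) → no; 3× c (aromatic, D3) → match; 1× C (D3) → match; 2× O (D1) → no; 1× O (D2) → no; 2× C (D1) → no; 1× C (D2) → no.
Summing the matching environments: 3 + 1 = 4 matching atoms.

4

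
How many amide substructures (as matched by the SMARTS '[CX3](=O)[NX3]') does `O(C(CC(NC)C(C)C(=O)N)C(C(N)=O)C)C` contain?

2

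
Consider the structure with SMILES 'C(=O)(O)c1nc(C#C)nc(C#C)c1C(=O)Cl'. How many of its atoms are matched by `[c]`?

4

The query [c] means: lowercase c matches aromatic carbon only.
Check the 16 heavy atoms by environment: 2× n (aromatic) → no; 4× c (aromatic) → match; 6× C → no; 3× O → no; 1× Cl → no.
That gives 4 matching atoms.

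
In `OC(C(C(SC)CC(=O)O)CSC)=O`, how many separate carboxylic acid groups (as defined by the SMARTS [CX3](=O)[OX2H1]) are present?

[CX3](=O)[OX2H1] is the SMARTS for a carboxylic acid: an sp2 carbon double-bonded to O and single-bonded to an -OH oxygen.
The molecule carries 2 separate instances of a carboxylic acid group (-C(=O)OH) meeting every constraint; each maps to a distinct set of atoms, giving 2 matches.

2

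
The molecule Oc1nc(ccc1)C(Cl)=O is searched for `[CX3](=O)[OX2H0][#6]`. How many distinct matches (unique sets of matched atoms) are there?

[CX3](=O)[OX2H0][#6] is the SMARTS for an ester: a carbonyl carbon bonded to an oxygen that is itself bonded to carbon (no H on that O).
No fragment in the molecule satisfies every constraint, giving 0 matches.

0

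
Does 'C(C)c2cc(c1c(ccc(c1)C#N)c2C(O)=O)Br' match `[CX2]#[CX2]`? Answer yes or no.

No

The pattern [CX2]#[CX2] describes a carbon-carbon triple bond — an alkyne.
The closest candidate here is a nitrile (-C#N), but the triple bond is C#N, not C#C. No other fragment satisfies the full query, so there is no match.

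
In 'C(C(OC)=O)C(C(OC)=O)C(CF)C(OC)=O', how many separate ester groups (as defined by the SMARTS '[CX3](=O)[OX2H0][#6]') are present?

3

[CX3](=O)[OX2H0][#6] is the SMARTS for an ester: a carbonyl carbon bonded to an oxygen that is itself bonded to carbon (no H on that O).
The molecule carries 3 separate instances of a methyl-ester group (-C(=O)OCH3) meeting every constraint; each maps to a distinct set of atoms, giving 3 matches.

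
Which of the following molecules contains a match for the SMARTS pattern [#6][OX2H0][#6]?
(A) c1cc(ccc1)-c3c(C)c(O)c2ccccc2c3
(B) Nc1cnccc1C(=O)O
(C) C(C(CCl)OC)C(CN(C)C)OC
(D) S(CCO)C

C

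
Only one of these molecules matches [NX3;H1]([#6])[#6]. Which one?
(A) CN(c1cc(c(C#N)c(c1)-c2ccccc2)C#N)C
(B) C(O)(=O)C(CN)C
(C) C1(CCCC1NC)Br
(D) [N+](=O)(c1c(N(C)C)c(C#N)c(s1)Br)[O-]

[NX3;H1]([#6])[#6] describes a trivalent nitrogen with one H, bonded to two carbons (a secondary amine).
(A) has a dimethylamino group (-N(CH3)2) but the nitrogen has H0, not H1.
(B) has a primary amino group (-NH2) but the nitrogen has H2 and only one carbon neighbour.
(C) contains an N-methylamino group (-NHCH3), which satisfies every atom and bond constraint.
(D) has a dimethylamino group (-N(CH3)2) but the nitrogen has H0, not H1.
So the answer is (C).

C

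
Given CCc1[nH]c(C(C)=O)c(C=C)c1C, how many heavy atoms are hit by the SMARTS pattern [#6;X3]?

7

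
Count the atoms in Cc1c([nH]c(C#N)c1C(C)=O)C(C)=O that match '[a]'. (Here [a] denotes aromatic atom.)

The query [a] means: a matches any aromatic atom.
Check the 14 heavy atoms by environment: 1× n (aromatic) → match; 4× c (aromatic) → match; 6× C → no; 2× O → no; 1× N → no.
Summing the matching environments: 1 + 4 = 5 matching atoms.

5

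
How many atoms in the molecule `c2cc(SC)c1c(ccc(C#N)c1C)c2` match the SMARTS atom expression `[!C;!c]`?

2

The query [!C;!c] means: neither aliphatic nor aromatic carbon — same as [!#6].
Check the 15 heavy atoms by environment: 10× c (aromatic) → no; 1× S → match; 3× C → no; 1× N → match.
Summing the matching environments: 1 + 1 = 2 matching atoms.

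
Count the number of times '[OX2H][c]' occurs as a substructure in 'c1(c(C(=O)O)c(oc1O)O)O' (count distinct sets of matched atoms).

3

[OX2H][c] is the SMARTS for a phenol: a hydroxyl oxygen attached to an aromatic carbon.
The molecule carries 3 separate instances of a hydroxyl group (-OH) meeting every constraint; each maps to a distinct set of atoms, giving 3 matches.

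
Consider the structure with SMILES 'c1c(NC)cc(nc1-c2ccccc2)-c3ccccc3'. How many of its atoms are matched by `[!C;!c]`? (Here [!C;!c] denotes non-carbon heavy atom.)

2

The query [!C;!c] means: neither aliphatic nor aromatic carbon — same as [!#6].
Check the 20 heavy atoms by environment: 1× n (aromatic) → match; 17× c (aromatic) → no; 1× N → match; 1× C → no.
Summing the matching environments: 1 + 1 = 2 matching atoms.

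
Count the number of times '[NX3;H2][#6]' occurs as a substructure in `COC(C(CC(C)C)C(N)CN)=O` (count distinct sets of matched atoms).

2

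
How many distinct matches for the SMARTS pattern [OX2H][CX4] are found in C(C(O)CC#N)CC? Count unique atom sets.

[OX2H][CX4] is the SMARTS for an aliphatic alcohol: a hydroxyl oxygen bound to an sp3 (X4) carbon.
Exactly one fragment in the molecule meets all constraints, giving 1 match.

1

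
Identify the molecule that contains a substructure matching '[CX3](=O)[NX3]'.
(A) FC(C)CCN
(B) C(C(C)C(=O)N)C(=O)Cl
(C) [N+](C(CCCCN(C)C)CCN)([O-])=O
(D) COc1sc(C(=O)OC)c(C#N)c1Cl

B

[CX3](=O)[NX3] describes a carbonyl carbon bonded to a trivalent nitrogen (an amide).
(A) has a primary amino group (-NH2) but the -NH2 is not attached to a carbonyl carbon.
(B) contains a primary amide (-C(=O)NH2), which satisfies every atom and bond constraint.
(C) has a primary amino group (-NH2) but the -NH2 is not attached to a carbonyl carbon.
(D) has a nitrile (-C#N) but the nitrile N is NX1 (triple-bonded), not NX3.
So the answer is (B).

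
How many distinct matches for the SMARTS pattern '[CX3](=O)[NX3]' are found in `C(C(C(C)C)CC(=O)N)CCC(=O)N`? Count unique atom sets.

[CX3](=O)[NX3] is the SMARTS for an amide: a carbonyl carbon bonded to a trivalent nitrogen.
The molecule carries 2 separate instances of a primary amide (-C(=O)NH2) meeting every constraint; each maps to a distinct set of atoms, giving 2 matches.

2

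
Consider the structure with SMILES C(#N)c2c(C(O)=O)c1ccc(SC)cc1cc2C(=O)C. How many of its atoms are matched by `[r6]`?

10

The query [r6] means: r6 matches atoms in a six-membered ring.
Check the 20 heavy atoms by environment: 10× c (aromatic, in 6-ring) → match; 5× C (acyclic) → no; 3× O (acyclic) → no; 1× N (acyclic) → no; 1× S (acyclic) → no.
That gives 10 matching atoms.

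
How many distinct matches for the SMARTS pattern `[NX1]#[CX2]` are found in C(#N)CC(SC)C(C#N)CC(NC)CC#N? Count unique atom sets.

3

[NX1]#[CX2] is the SMARTS for a nitrile: a nitrogen triple-bonded to a two-connected carbon.
The molecule carries 3 separate instances of a nitrile (-C#N) meeting every constraint; each maps to a distinct set of atoms, giving 3 matches.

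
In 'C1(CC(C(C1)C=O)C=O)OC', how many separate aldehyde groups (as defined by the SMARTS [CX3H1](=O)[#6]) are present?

[CX3H1](=O)[#6] is the SMARTS for an aldehyde: an sp2 carbon with one H, double-bonded to O and single-bonded to carbon.
The molecule carries 2 separate instances of an aldehyde (-CHO) meeting every constraint; each maps to a distinct set of atoms, giving 2 matches.

2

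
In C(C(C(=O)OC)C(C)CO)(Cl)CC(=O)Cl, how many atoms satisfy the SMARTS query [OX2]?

The query [OX2] means: aliphatic oxygen with two total connections — ether, hydroxyl, or ester single-bond O.
Check the 15 heavy atoms by environment: 7× C (X4) → no; 2× O (X2) → match; 2× C (X3) → no; 2× O (X1) → no; 2× Cl (X1) → no.
That gives 2 matching atoms.

2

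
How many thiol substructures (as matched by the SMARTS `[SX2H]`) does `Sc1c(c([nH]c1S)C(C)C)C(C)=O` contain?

2

[SX2H] is the SMARTS for a thiol: an aliphatic sulfur with two connections, one being H.
The molecule carries 2 separate instances of a thiol (-SH) meeting every constraint; each maps to a distinct set of atoms, giving 2 matches.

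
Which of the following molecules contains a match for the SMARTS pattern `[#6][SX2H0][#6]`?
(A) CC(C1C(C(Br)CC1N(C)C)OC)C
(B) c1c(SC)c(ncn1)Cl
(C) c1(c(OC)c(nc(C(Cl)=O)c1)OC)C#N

B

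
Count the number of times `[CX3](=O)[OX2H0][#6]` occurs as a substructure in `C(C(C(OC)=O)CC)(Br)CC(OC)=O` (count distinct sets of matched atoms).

[CX3](=O)[OX2H0][#6] is the SMARTS for an ester: a carbonyl carbon bonded to an oxygen that is itself bonded to carbon (no H on that O).
The molecule carries 2 separate instances of a methyl-ester group (-C(=O)OCH3) meeting every constraint; each maps to a distinct set of atoms, giving 2 matches.

2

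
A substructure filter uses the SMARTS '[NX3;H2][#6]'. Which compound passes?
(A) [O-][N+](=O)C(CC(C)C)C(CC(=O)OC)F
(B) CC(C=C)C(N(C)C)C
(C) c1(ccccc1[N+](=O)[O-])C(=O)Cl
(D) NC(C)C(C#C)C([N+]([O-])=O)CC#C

D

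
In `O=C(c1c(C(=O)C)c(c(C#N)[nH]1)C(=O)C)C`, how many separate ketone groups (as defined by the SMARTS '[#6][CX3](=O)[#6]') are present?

3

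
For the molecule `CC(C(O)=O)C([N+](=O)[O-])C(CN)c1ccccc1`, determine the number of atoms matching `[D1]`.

6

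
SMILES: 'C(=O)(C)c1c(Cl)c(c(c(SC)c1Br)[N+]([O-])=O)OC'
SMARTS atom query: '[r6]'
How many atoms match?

The query [r6] means: r6 matches atoms in a six-membered ring.
Check the 18 heavy atoms by environment: 6× c (aromatic, in 6-ring) → match; 3× O (acyclic) → no; 4× C (acyclic) → no; 1× Cl (acyclic) → no; 1× Br (acyclic) → no; 1× S (acyclic) → no; 1× N (charge +1, acyclic) → no; 1× O (charge -1, acyclic) → no.
That gives 6 matching atoms.

6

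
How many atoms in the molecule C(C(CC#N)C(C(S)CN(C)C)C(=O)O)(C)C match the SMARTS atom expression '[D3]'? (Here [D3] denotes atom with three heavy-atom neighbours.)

Check the 17 heavy atoms by environment: 3× C (D2) → no; 5× C (D3) → match; 4× C (D1) → no; 1× S (D1) → no; 1× N (D3) → match; 1× N (D1) → no; 2× O (D1) → no.
Summing the matching environments: 5 + 1 = 6 matching atoms.

6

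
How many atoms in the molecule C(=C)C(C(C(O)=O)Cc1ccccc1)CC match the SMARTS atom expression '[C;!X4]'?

3

The query [C;!X4] means: aliphatic carbon that does not have four total connections.
Check the 16 heavy atoms by environment: 5× C (X4) → no; 3× C (X3) → match; 1× O (X1) → no; 1× O (X2) → no; 6× c (aromatic, X3) → no.
That gives 3 matching atoms.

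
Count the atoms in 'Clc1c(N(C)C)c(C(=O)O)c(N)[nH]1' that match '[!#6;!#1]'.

6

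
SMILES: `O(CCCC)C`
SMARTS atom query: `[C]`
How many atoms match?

The query [C] means: uppercase C matches aliphatic (non-aromatic) carbon only.
Check the 6 heavy atoms by environment: 5× C → match; 1× O → no.
That gives 5 matching atoms.

5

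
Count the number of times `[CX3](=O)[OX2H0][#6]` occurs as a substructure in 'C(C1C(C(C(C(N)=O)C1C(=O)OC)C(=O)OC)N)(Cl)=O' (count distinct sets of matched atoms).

2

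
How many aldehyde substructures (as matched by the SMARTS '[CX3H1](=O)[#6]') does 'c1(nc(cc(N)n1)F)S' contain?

0

[CX3H1](=O)[#6] is the SMARTS for an aldehyde: an sp2 carbon with one H, double-bonded to O and single-bonded to carbon.
No fragment in the molecule satisfies every constraint, giving 0 matches.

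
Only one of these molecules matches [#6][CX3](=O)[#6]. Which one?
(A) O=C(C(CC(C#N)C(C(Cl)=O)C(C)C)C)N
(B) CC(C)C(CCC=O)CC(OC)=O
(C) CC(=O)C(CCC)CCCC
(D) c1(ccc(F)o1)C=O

[#6][CX3](=O)[#6] describes a carbonyl carbon (no H) flanked by two carbons (a ketone).
(A) has a primary amide (-C(=O)NH2) but one neighbour of the carbonyl carbon is N, not C.
(B) has a methyl-ester group (-C(=O)OCH3) but one neighbour of the carbonyl carbon is O, not C.
(C) contains an acetyl/ketone group (-C(=O)CH3), which satisfies every atom and bond constraint.
(D) has an aldehyde (-CHO) but the carbonyl carbon has H1, so it is not flanked by two carbons.
So the answer is (C).

C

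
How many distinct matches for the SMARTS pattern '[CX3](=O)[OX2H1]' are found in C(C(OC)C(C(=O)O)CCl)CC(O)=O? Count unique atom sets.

2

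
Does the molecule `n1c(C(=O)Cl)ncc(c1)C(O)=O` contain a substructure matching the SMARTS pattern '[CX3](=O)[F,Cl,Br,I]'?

The pattern [CX3](=O)[F,Cl,Br,I] describes a carbonyl carbon bonded to a halogen — an acyl halide.
The molecule carries an acyl chloride (-C(=O)Cl), whose atoms satisfy every constraint of the query, so the pattern matches.

Yes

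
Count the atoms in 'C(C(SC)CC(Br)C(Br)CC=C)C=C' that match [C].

Check the 14 heavy atoms by environment: 11× C → match; 2× Br → no; 1× S → no.
That gives 11 matching atoms.

11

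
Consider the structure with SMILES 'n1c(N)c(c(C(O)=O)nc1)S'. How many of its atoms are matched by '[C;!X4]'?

1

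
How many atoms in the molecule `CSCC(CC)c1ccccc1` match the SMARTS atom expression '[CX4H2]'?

2

The query [CX4H2] means: sp3 carbon (X4) with exactly two hydrogens.
Check the 12 heavy atoms by environment: 2× C (H2, X4) → match; 1× C (H1, X4) → no; 1× S (H0, X2) → no; 2× C (H3, X4) → no; 1× c (aromatic, H0, X3) → no; 5× c (aromatic, H1, X3) → no.
That gives 2 matching atoms.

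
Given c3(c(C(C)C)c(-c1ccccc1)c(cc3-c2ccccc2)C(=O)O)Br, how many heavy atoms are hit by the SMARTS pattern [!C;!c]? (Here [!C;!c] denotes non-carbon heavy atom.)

The query [!C;!c] means: neither aliphatic nor aromatic carbon — same as [!#6].
Check the 25 heavy atoms by environment: 18× c (aromatic) → no; 1× Br → match; 4× C → no; 2× O → match.
Summing the matching environments: 1 + 2 = 3 matching atoms.

3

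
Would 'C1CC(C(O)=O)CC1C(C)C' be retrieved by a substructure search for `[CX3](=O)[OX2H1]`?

Yes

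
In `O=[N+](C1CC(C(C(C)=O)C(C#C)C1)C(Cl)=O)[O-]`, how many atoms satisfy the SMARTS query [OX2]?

The query [OX2] means: aliphatic oxygen with two total connections — ether, hydroxyl, or ester single-bond O.
Check the 17 heavy atoms by environment: 7× C (X4) → no; 2× C (X3) → no; 3× O (X1) → no; 2× C (X2) → no; 1× N (charge +1, X3) → no; 1× O (charge -1, X1) → no; 1× Cl (X1) → no.
No environment satisfies the query, so 0 matching atoms.

0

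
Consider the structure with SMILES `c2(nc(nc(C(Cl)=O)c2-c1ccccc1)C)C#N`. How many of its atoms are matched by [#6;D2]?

6

The query [#6;D2] means: any carbon bonded to exactly two heavy atoms.
Check the 18 heavy atoms by environment: 2× n (aromatic, D2) → no; 5× c (aromatic, D3) → no; 1× C (D2) → match; 1× N (D1) → no; 1× C (D3) → no; 1× O (D1) → no; 1× Cl (D1) → no; 1× C (D1) → no; 5× c (aromatic, D2) → match.
Summing the matching environments: 1 + 5 = 6 matching atoms.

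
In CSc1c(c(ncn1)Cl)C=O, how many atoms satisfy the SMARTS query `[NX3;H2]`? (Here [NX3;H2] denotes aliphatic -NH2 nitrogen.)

The query [NX3;H2] means: aliphatic N with 3 total connections, two of them H — an -NH2 nitrogen (amine or amide).
Check the 11 heavy atoms by environment: 2× n (aromatic, H0, X2) → no; 1× c (aromatic, H1, X3) → no; 3× c (aromatic, H0, X3) → no; 1× C (H1, X3) → no; 1× O (H0, X1) → no; 1× Cl (H0, X1) → no; 1× S (H0, X2) → no; 1× C (H3, X4) → no.
No environment satisfies the query, so 0 matching atoms.

0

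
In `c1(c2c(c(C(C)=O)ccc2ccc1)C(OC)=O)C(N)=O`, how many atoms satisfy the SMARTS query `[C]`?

5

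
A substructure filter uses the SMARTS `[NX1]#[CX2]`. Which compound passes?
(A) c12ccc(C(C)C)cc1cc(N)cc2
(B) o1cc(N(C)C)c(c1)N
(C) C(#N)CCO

[NX1]#[CX2] describes a nitrogen triple-bonded to a two-connected carbon (a nitrile).
(A) has a primary amino group (-NH2) but the nitrogen is NX3 (three connections), not NX1 triple-bonded.
(B) has a primary amino group (-NH2) but the nitrogen is NX3 (three connections), not NX1 triple-bonded.
(C) contains a nitrile (-C#N), which satisfies every atom and bond constraint.
So the answer is (C).

C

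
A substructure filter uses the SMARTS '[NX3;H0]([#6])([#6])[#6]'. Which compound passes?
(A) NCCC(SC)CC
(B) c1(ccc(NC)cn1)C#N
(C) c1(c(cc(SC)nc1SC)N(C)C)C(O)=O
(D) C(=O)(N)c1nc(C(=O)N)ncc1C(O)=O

[NX3;H0]([#6])([#6])[#6] describes a trivalent nitrogen with no H, bonded to three carbons (a tertiary amine).
(A) has a primary amino group (-NH2) but the nitrogen has H2, not H0 with three carbons.
(B) has an N-methylamino group (-NHCH3) but the nitrogen still has one H (H1), not H0.
(C) contains a dimethylamino group (-N(CH3)2), which satisfies every atom and bond constraint.
(D) has a primary amide (-C(=O)NH2) but the amide nitrogen has H2 and only one carbon neighbour.
So the answer is (C).

C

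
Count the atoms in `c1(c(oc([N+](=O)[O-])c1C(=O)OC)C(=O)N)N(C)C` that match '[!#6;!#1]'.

The query [!#6;!#1] means: not carbon and not hydrogen — any heteroatom.
Check the 18 heavy atoms by environment: 1× o (aromatic) → match; 4× c (aromatic) → no; 5× C → no; 4× O → match; 2× N → match; 1× N (charge +1) → match; 1× O (charge -1) → match.
Summing the matching environments: 1 + 4 + 2 + 1 + 1 = 9 matching atoms.

9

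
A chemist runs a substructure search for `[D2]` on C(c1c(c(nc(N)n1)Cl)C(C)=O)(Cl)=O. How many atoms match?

2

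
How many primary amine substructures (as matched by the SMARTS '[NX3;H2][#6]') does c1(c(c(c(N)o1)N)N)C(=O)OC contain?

3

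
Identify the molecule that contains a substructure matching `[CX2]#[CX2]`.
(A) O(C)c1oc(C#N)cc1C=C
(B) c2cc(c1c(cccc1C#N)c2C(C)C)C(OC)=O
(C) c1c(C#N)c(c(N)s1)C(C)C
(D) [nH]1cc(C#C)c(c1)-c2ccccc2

D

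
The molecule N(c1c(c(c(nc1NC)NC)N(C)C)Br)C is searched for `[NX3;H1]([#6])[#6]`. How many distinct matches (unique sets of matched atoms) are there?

3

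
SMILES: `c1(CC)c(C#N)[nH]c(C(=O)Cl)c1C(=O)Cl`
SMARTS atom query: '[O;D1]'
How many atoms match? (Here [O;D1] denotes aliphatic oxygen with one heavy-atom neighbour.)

2

Check the 15 heavy atoms by environment: 1× n (aromatic, D2) → no; 4× c (aromatic, D3) → no; 2× C (D3) → no; 2× O (D1) → match; 2× Cl (D1) → no; 2× C (D2) → no; 1× N (D1) → no; 1× C (D1) → no.
That gives 2 matching atoms.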